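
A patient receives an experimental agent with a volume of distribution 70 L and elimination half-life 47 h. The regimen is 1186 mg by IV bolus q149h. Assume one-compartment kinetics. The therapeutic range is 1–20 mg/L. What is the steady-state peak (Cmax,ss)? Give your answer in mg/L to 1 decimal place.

19.1 mg/L

Over one 149-h interval, 149/47 ≈ 3.1702 half-lives elapse, leaving f ≈ 0.1111 of each dose.
At steady state, accumulation factor R = 1/(1 − e^(−kτ)) ≈ 1.1250.
Each bolus raises the concentration by D/Vd = 1186/70 ≈ 16.943 mg/L.
Cmax,ss = C₀/(1 − f) ≈ 16.943/0.8889 ≈ 19.061 mg/L.
Peak 19.1 mg/L vs MTC 20 mg/L: below toxic threshold.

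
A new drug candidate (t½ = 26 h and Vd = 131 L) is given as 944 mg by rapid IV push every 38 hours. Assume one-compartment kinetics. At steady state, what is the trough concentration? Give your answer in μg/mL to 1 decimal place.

4.1 μg/mL

k = ln2/t½ = ln2/26 ≈ 0.026660 h⁻¹; fraction remaining f = e^(−kτ) = e^(−0.026660×38) ≈ 0.3631.
At steady state, accumulation factor R = 1/(1 − e^(−kτ)) ≈ 1.5701.
Single-dose peak C₀ = D/Vd = 944/131 ≈ 7.206 μg/mL.
Steady-state peak Cmax,ss = C₀·R ≈ 7.206 × 1.5701 ≈ 11.314 μg/mL.
Steady-state trough Cmin,ss = Cmax,ss·f ≈ 11.314 × 0.3631 ≈ 4.108 μg/mL.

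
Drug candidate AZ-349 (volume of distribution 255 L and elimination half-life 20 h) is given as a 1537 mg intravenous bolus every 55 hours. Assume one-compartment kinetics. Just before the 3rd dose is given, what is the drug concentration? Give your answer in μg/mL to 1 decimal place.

f = (1/2)^(τ/t½) = (1/2)^(55/20) ≈ 0.1487.
C₀ = D/Vd = 1537/255 ≈ 6.027 μg/mL.
Before the 3rd dose, 2 doses have been given. Superposition: Cmin = C₀·(f + f²).
≈ 6.027 × (0.1487 + 0.0221) ≈ 6.027 × 0.1708 ≈ 1.029 μg/mL.

1.0 μg/mL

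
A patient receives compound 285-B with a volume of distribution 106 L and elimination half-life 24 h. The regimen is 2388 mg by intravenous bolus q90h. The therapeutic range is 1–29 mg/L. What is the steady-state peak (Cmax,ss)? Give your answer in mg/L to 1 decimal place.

24.3 mg/L

k = ln2/t½ = ln2/24 ≈ 0.028881 h⁻¹; fraction remaining f = e^(−kτ) = e^(−0.028881×90) ≈ 0.0743.
At steady state, accumulation factor R = 1/(1 − e^(−kτ)) ≈ 1.0803.
Single-dose peak C₀ = D/Vd = 2388/106 ≈ 22.528 mg/L.
Cmax,ss = C₀/(1 − f) ≈ 22.528/0.9257 ≈ 24.336 mg/L.
Peak 24.3 mg/L vs MTC 29 mg/L: below toxic threshold.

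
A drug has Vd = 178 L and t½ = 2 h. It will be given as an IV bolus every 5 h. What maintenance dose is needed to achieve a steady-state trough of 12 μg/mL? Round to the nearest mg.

9947 mg

τ/t½ = 5/2 ≈ 2.5, so f = (1/2)^(5/2) ≈ 0.176777.
Cmin,ss = (D/Vd)·f/(1−f), so D = Cmin,ss·Vd·(1−f)/f.
D = 12 × 178 × (1−f)/f ≈ 12 × 178 × 4.65684 ≈ 9947.01 mg.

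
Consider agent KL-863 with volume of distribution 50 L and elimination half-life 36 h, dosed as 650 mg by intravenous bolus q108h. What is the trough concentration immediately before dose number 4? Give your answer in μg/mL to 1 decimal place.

f = (1/2)^(τ/t½) = (1/2)^(108/36) ≈ 0.1250.
C₀ = D/Vd = 650/50 ≈ 13.000 μg/mL.
Before the 4th dose, 3 doses have been given. Superposition: Cmin = C₀·(f + f² + … + f^3).
≈ 13.000 × (0.1250 + 0.0156 + 0.0020) ≈ 13.000 × 0.1426 ≈ 1.854 μg/mL.

1.9 μg/mL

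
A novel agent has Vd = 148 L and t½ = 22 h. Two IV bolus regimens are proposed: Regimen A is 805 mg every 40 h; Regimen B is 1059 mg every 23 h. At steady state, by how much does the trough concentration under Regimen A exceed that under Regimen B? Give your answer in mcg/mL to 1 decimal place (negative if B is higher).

Regimen A: f = (1/2)^(40/22) ≈ 0.2836; Cmin,ss = (805/148)·f/(1−f) ≈ 2.153 mcg/mL.
Regimen B: f = (1/2)^(23/22) ≈ 0.4845; Cmin,ss = (1059/148)·f/(1−f) ≈ 6.725 mcg/mL.
Difference ≈ 2.153 − 6.725 ≈ -4.572 mcg/mL.

-4.6 mcg/mL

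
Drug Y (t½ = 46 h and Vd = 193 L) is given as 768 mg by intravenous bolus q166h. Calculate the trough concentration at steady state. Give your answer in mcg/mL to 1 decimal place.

τ/t½ = 166/46 ≈ 3.6087, so fraction remaining f = (1/2)^(166/46) ≈ 0.0820.
Each bolus raises the concentration by D/Vd = 768/193 ≈ 3.979 mcg/mL.
Steady-state trough Cmin,ss = C₀·f/(1−f) ≈ 3.979 × 0.0820/0.9180 ≈ 0.355 mcg/mL.

0.4 mcg/mL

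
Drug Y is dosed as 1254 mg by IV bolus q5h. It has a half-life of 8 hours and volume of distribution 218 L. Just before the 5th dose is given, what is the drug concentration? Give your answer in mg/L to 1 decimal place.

8.7 mg/L

f = (1/2)^(τ/t½) = (1/2)^(5/8) ≈ 0.6484.
C₀ = D/Vd = 1254/218 ≈ 5.752 mg/L.
Before the 5th dose, 4 doses have been given. Superposition: Cmin = C₀·(f + f² + … + f^4).
≈ 5.752 × (0.6484 + 0.4204 + 0.2726 + 0.1768) ≈ 5.752 × 1.5182 ≈ 8.733 mg/L.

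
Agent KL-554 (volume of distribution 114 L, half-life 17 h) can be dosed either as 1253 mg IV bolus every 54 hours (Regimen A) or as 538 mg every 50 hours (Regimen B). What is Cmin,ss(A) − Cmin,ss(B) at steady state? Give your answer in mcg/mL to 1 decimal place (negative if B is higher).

Regimen A: f = (1/2)^(54/17) ≈ 0.1106; Cmin,ss = (1253/114)·f/(1−f) ≈ 1.367 mcg/mL.
Regimen B: f = (1/2)^(50/17) ≈ 0.1302; Cmin,ss = (538/114)·f/(1−f) ≈ 0.706 mcg/mL.
Difference ≈ 1.367 − 0.706 ≈ 0.661 mcg/mL.

0.7 mcg/mL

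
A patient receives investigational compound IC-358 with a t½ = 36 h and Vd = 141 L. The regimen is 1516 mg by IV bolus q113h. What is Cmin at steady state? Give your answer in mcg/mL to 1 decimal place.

1.4 mcg/mL

Over one 113-h interval, 113/36 ≈ 3.1389 half-lives elapse, leaving f ≈ 0.1135 of each dose.
Accumulation ratio R = 1/(1 − f) ≈ 1/0.8865 ≈ 1.1280.
Each bolus raises the concentration by D/Vd = 1516/141 ≈ 10.752 mcg/mL.
Steady-state peak Cmax,ss = C₀·R ≈ 10.752 × 1.1280 ≈ 12.128 mcg/mL.
Steady-state trough Cmin,ss = Cmax,ss·f ≈ 12.128 × 0.1135 ≈ 1.377 mcg/mL.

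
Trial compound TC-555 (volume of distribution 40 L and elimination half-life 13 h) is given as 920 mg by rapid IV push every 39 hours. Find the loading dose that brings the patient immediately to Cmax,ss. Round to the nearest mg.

1051 mg

f = (1/2)^(39/13) ≈ 0.125000; accumulation ratio R = 1/(1−f) ≈ 1.14286.
Loading dose to hit Cmax,ss on first dose: D_load = D_maint·R ≈ 920 × 1.14286 ≈ 1051.43 mg.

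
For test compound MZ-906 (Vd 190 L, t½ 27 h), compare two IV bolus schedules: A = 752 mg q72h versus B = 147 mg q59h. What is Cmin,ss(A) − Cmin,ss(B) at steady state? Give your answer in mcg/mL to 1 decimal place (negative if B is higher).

Regimen A: f = (1/2)^(72/27) ≈ 0.1575; Cmin,ss = (752/190)·f/(1−f) ≈ 0.740 mcg/mL.
Regimen B: f = (1/2)^(59/27) ≈ 0.2199; Cmin,ss = (147/190)·f/(1−f) ≈ 0.218 mcg/mL.
Difference ≈ 0.740 − 0.218 ≈ 0.522 mcg/mL.

0.5 mcg/mL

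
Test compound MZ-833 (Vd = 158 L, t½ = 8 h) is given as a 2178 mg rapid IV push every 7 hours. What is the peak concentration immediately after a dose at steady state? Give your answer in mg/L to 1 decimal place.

30.3 mg/L

Over one 7-h interval, 7/8 ≈ 0.875 half-lives elapse, leaving f ≈ 0.5453 of each dose.
At steady state, accumulation factor R = 1/(1 − e^(−kτ)) ≈ 2.1993.
Each bolus raises the concentration by D/Vd = 2178/158 ≈ 13.785 mg/L.
Steady-state peak Cmax,ss = C₀·R ≈ 13.785 × 2.1993 ≈ 30.317 mg/L.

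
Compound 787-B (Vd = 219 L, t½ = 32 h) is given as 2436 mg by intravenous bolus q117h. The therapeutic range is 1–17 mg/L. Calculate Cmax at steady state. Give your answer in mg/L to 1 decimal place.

Over one 117-h interval, 117/32 ≈ 3.6562 half-lives elapse, leaving f ≈ 0.0793 of each dose.
Accumulation ratio R = 1/(1 − f) ≈ 1/0.9207 ≈ 1.0861.
Single-dose peak C₀ = D/Vd = 2436/219 ≈ 11.123 mg/L.
Steady-state peak Cmax,ss = C₀·R ≈ 11.123 × 1.0861 ≈ 12.081 mg/L.
Peak 12.1 mg/L vs MTC 17 mg/L: below toxic threshold.

12.1 mg/L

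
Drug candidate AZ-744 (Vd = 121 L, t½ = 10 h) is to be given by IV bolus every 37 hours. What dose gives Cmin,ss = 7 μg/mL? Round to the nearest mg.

10161 mg

τ/t½ = 37/10 ≈ 3.7, so f = (1/2)^(37/10) ≈ 0.076947.
Cmin,ss = (D/Vd)·f/(1−f), so D = Cmin,ss·Vd·(1−f)/f.
D = 7 × 121 × (1−f)/f ≈ 7 × 121 × 11.99596 ≈ 10160.58 mg.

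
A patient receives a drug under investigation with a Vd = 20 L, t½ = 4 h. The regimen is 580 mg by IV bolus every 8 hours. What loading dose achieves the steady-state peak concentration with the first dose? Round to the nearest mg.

773 mg

f = (1/2)^(8/4) ≈ 0.250000; accumulation ratio R = 1/(1−f) ≈ 1.33333.
Loading dose to hit Cmax,ss on first dose: D_load = D_maint·R ≈ 580 × 1.33333 ≈ 773.33 mg.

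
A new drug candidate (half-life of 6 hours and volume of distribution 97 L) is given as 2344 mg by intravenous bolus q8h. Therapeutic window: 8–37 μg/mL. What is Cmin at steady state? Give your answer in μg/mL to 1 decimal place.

15.9 μg/mL

τ/t½ = 8/6 ≈ 1.3333, so fraction remaining f = (1/2)^(8/6) ≈ 0.3969.
Single-dose peak C₀ = D/Vd = 2344/97 ≈ 24.165 μg/mL.
Steady-state trough Cmin,ss = C₀·f/(1−f) ≈ 24.165 × 0.3969/0.6031 ≈ 15.903 μg/mL.
Trough 15.9 μg/mL vs MEC 8 μg/mL: adequate.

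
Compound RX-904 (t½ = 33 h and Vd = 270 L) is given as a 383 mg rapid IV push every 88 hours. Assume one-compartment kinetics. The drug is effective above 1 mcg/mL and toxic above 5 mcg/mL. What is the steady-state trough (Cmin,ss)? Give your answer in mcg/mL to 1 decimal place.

k = ln2/t½ = ln2/33 ≈ 0.021004 h⁻¹; fraction remaining f = e^(−kτ) = e^(−0.021004×88) ≈ 0.1575.
Accumulation ratio R = 1/(1 − f) ≈ 1/0.8425 ≈ 1.1869.
Each bolus raises the concentration by D/Vd = 383/270 ≈ 1.419 mcg/mL.
Cmax,ss = C₀/(1 − f) ≈ 1.419/0.8425 ≈ 1.684 mcg/mL.
One interval later, Cmin,ss = Cmax,ss·e^(−kτ) ≈ 1.684 × 0.1575 ≈ 0.265 mcg/mL.
Trough 0.3 mcg/mL vs MEC 1 mcg/mL: subtherapeutic.

0.3 mcg/mL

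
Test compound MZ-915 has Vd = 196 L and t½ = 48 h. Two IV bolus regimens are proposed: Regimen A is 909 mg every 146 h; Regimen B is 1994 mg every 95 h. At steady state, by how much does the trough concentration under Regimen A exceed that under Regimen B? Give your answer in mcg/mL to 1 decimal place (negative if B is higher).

Regimen A: f = (1/2)^(146/48) ≈ 0.1214; Cmin,ss = (909/196)·f/(1−f) ≈ 0.641 mcg/mL.
Regimen B: f = (1/2)^(95/48) ≈ 0.2536; Cmin,ss = (1994/196)·f/(1−f) ≈ 3.457 mcg/mL.
Difference ≈ 0.641 − 3.457 ≈ -2.816 mcg/mL.

-2.8 mcg/mL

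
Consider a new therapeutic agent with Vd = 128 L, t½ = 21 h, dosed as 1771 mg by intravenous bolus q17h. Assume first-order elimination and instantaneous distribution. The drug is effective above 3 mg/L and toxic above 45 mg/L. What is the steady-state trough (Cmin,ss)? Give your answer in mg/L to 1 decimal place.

k = ln2/t½ = ln2/21 ≈ 0.033007 h⁻¹; fraction remaining f = e^(−kτ) = e^(−0.033007×17) ≈ 0.5706.
Each bolus raises the concentration by D/Vd = 1771/128 ≈ 13.836 mg/L.
Steady-state trough Cmin,ss = C₀·f/(1−f) ≈ 13.836 × 0.5706/0.4294 ≈ 18.386 mg/L.
Trough 18.4 mg/L vs MEC 3 mg/L: adequate.

18.4 mg/L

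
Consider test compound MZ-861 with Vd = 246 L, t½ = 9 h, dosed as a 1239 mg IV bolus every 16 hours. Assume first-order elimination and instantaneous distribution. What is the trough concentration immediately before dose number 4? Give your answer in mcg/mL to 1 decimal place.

2.0 mcg/mL

f = (1/2)^(τ/t½) = (1/2)^(16/9) ≈ 0.2916.
C₀ = D/Vd = 1239/246 ≈ 5.037 mcg/mL.
Before the 4th dose, 3 doses have been given. Superposition: Cmin = C₀·(f + f² + … + f^3).
≈ 5.037 × (0.2916 + 0.0850 + 0.0248) ≈ 5.037 × 0.4014 ≈ 2.022 mcg/mL.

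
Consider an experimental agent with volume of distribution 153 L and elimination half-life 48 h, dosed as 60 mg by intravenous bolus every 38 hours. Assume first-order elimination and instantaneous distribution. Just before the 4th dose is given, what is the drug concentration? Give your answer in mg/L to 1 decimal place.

f = (1/2)^(τ/t½) = (1/2)^(38/48) ≈ 0.5777.
C₀ = D/Vd = 60/153 ≈ 0.392 mg/L.
Before the 4th dose, 3 doses have been given. Superposition: Cmin = C₀·(f + f² + … + f^3).
≈ 0.392 × (0.5777 + 0.3337 + 0.1928) ≈ 0.392 × 1.1042 ≈ 0.433 mg/L.

0.4 mg/L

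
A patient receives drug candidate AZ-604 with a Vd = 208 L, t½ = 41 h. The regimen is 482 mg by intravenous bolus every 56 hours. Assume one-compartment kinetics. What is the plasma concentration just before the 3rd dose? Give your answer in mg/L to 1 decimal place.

1.2 mg/L

f = (1/2)^(τ/t½) = (1/2)^(56/41) ≈ 0.3880.
C₀ = D/Vd = 482/208 ≈ 2.317 mg/L.
Before the 3rd dose, 2 doses have been given. Superposition: Cmin = C₀·(f + f²).
≈ 2.317 × (0.3880 + 0.1505) ≈ 2.317 × 0.5385 ≈ 1.248 mg/L.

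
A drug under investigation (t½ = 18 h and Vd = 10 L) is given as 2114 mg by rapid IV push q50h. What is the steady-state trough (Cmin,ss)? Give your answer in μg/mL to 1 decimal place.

36.1 μg/mL

Over one 50-h interval, 50/18 ≈ 2.7778 half-lives elapse, leaving f ≈ 0.1458 of each dose.
Accumulation ratio R = 1/(1 − f) ≈ 1/0.8542 ≈ 1.1707.
Each bolus raises the concentration by D/Vd = 2114/10 ≈ 211.400 μg/mL.
Steady-state peak Cmax,ss = C₀·R ≈ 211.400 × 1.1707 ≈ 247.486 μg/mL.
Steady-state trough Cmin,ss = Cmax,ss·f ≈ 247.486 × 0.1458 ≈ 36.083 μg/mL.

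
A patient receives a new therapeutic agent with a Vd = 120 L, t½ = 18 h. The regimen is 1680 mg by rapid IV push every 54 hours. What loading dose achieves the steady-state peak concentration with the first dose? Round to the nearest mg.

f = (1/2)^(54/18) ≈ 0.125000; accumulation ratio R = 1/(1−f) ≈ 1.14286.
Loading dose to hit Cmax,ss on first dose: D_load = D_maint·R ≈ 1680 × 1.14286 ≈ 1920.00 mg.

1920 mg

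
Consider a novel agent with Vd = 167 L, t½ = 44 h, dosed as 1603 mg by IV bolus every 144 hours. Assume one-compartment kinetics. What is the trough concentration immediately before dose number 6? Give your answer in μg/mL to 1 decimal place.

1.1 μg/mL

f = (1/2)^(τ/t½) = (1/2)^(144/44) ≈ 0.1035.
C₀ = D/Vd = 1603/167 ≈ 9.599 μg/mL.
Before the 6th dose, 5 doses have been given. Superposition: Cmin = C₀·(f + f² + … + f^5).
≈ 9.599 × (0.1035 + 0.0107 + 0.0011 + 0.0001 + 0.0000) ≈ 9.599 × 0.1154 ≈ 1.108 μg/mL.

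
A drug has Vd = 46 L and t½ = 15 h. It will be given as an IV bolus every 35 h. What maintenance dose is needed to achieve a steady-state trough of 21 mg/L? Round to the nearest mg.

τ/t½ = 35/15 ≈ 2.3333, so f = (1/2)^(35/15) ≈ 0.198425.
Cmin,ss = (D/Vd)·f/(1−f), so D = Cmin,ss·Vd·(1−f)/f.
D = 21 × 46 × (1−f)/f ≈ 21 × 46 × 4.03969 ≈ 3902.34 mg.

3902 mg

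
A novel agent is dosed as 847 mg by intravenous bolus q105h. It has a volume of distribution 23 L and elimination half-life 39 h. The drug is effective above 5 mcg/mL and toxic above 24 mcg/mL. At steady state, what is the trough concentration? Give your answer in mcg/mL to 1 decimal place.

k = ln2/t½ = ln2/39 ≈ 0.017773 h⁻¹; fraction remaining f = e^(−kτ) = e^(−0.017773×105) ≈ 0.1547.
At steady state, accumulation factor R = 1/(1 − e^(−kτ)) ≈ 1.1830.
Single-dose peak C₀ = D/Vd = 847/23 ≈ 36.826 mcg/mL.
Cmax,ss = C₀/(1 − f) ≈ 36.826/0.8453 ≈ 43.566 mcg/mL.
One interval later, Cmin,ss = Cmax,ss·e^(−kτ) ≈ 43.566 × 0.1547 ≈ 6.740 mcg/mL.
Trough 6.7 mcg/mL vs MEC 5 mcg/mL: adequate.

6.7 mcg/mL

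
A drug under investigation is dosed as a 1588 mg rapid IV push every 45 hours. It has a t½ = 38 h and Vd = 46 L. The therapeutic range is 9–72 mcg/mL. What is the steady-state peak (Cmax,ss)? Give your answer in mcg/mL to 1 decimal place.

61.7 mcg/mL

τ/t½ = 45/38 ≈ 1.1842, so fraction remaining f = (1/2)^(45/38) ≈ 0.4401.
Accumulation ratio R = 1/(1 − f) ≈ 1/0.5599 ≈ 1.7860.
Each bolus raises the concentration by D/Vd = 1588/46 ≈ 34.522 mcg/mL.
Cmax,ss = C₀/(1 − f) ≈ 34.522/0.5599 ≈ 61.657 mcg/mL.
Peak 61.7 mcg/mL vs MTC 72 mcg/mL: below toxic threshold.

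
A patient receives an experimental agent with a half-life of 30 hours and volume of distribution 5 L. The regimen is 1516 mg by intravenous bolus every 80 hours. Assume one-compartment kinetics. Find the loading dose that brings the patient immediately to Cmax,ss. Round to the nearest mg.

f = (1/2)^(80/30) ≈ 0.157490; accumulation ratio R = 1/(1−f) ≈ 1.18693.
Loading dose to hit Cmax,ss on first dose: D_load = D_maint·R ≈ 1516 × 1.18693 ≈ 1799.39 mg.

1799 mg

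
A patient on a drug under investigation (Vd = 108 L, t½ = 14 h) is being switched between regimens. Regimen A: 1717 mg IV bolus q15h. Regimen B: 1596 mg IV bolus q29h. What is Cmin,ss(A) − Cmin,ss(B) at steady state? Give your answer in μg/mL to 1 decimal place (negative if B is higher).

Regimen A: f = (1/2)^(15/14) ≈ 0.4758; Cmin,ss = (1717/108)·f/(1−f) ≈ 14.430 μg/mL.
Regimen B: f = (1/2)^(29/14) ≈ 0.2379; Cmin,ss = (1596/108)·f/(1−f) ≈ 4.613 μg/mL.
Difference ≈ 14.430 − 4.613 ≈ 9.817 μg/mL.

9.8 μg/mL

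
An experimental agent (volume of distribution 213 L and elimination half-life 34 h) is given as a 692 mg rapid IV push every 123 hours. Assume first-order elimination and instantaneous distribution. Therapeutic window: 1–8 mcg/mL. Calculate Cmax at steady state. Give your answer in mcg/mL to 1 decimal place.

3.5 mcg/mL

τ/t½ = 123/34 ≈ 3.6176, so fraction remaining f = (1/2)^(123/34) ≈ 0.0815.
Accumulation ratio R = 1/(1 − f) ≈ 1/0.9185 ≈ 1.0887.
Single-dose peak C₀ = D/Vd = 692/213 ≈ 3.249 mcg/mL.
Cmax,ss = C₀/(1 − f) ≈ 3.249/0.9185 ≈ 3.537 mcg/mL.
Peak 3.5 mcg/mL vs MTC 8 mcg/mL: below toxic threshold.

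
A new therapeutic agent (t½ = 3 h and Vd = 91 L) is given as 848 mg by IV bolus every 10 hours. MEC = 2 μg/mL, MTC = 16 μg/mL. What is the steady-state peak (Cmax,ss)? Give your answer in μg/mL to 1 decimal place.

Over one 10-h interval, 10/3 ≈ 3.3333 half-lives elapse, leaving f ≈ 0.0992 of each dose.
At steady state, accumulation factor R = 1/(1 − e^(−kτ)) ≈ 1.1101.
Single-dose peak C₀ = D/Vd = 848/91 ≈ 9.319 μg/mL.
Steady-state peak Cmax,ss = C₀·R ≈ 9.319 × 1.1101 ≈ 10.345 μg/mL.
Peak 10.3 μg/mL vs MTC 16 μg/mL: below toxic threshold.

10.3 μg/mL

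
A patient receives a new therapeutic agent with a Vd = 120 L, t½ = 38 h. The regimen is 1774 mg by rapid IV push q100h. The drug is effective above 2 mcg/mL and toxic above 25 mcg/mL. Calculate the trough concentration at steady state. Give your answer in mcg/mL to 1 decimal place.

Over one 100-h interval, 100/38 ≈ 2.6316 half-lives elapse, leaving f ≈ 0.1614 of each dose.
Accumulation ratio R = 1/(1 − f) ≈ 1/0.8386 ≈ 1.1925.
Each bolus raises the concentration by D/Vd = 1774/120 ≈ 14.783 mcg/mL.
Steady-state peak Cmax,ss = C₀·R ≈ 14.783 × 1.1925 ≈ 17.629 mcg/mL.
One interval later, Cmin,ss = Cmax,ss·e^(−kτ) ≈ 17.629 × 0.1614 ≈ 2.845 mcg/mL.
Trough 2.8 mcg/mL vs MEC 2 mcg/mL: adequate.

2.8 mcg/mL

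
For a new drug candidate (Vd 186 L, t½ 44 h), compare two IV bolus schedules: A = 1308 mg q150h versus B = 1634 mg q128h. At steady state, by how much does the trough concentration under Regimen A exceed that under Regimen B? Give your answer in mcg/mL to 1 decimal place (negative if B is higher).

Regimen A: f = (1/2)^(150/44) ≈ 0.0941; Cmin,ss = (1308/186)·f/(1−f) ≈ 0.730 mcg/mL.
Regimen B: f = (1/2)^(128/44) ≈ 0.1331; Cmin,ss = (1634/186)·f/(1−f) ≈ 1.349 mcg/mL.
Difference ≈ 0.730 − 1.349 ≈ -0.619 mcg/mL.

-0.6 mcg/mL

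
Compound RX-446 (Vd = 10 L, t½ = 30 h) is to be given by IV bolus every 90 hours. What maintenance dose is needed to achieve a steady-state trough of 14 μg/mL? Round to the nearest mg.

980 mg

τ/t½ = 90/30 ≈ 3, so f = (1/2)^(90/30) ≈ 0.125000.
Cmin,ss = (D/Vd)·f/(1−f), so D = Cmin,ss·Vd·(1−f)/f.
D = 14 × 10 × (1−f)/f ≈ 14 × 10 × 7.00000 ≈ 980.00 mg.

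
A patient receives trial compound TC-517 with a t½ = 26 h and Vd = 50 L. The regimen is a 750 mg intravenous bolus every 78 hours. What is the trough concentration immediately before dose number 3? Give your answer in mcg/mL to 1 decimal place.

f = (1/2)^(τ/t½) = (1/2)^(78/26) ≈ 0.1250.
C₀ = D/Vd = 750/50 ≈ 15.000 mcg/mL.
Before the 3rd dose, 2 doses have been given. Superposition: Cmin = C₀·(f + f²).
≈ 15.000 × (0.1250 + 0.0156) ≈ 15.000 × 0.1406 ≈ 2.109 mcg/mL.

2.1 mcg/mL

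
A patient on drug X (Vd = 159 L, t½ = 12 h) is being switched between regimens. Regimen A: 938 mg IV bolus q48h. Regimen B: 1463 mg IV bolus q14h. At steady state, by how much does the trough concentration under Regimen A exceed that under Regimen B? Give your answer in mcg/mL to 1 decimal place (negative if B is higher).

-7.0 mcg/mL

Regimen A: f = (1/2)^(48/12) ≈ 0.0625; Cmin,ss = (938/159)·f/(1−f) ≈ 0.393 mcg/mL.
Regimen B: f = (1/2)^(14/12) ≈ 0.4454; Cmin,ss = (1463/159)·f/(1−f) ≈ 7.390 mcg/mL.
Difference ≈ 0.393 − 7.390 ≈ -6.997 mcg/mL.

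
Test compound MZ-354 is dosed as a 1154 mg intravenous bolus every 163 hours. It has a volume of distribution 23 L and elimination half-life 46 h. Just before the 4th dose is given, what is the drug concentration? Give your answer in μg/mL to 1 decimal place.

4.7 μg/mL

f = (1/2)^(τ/t½) = (1/2)^(163/46) ≈ 0.0858.
C₀ = D/Vd = 1154/23 ≈ 50.174 μg/mL.
Before the 4th dose, 3 doses have been given. Superposition: Cmin = C₀·(f + f² + … + f^3).
≈ 50.174 × (0.0858 + 0.0074 + 0.0006) ≈ 50.174 × 0.0938 ≈ 4.706 μg/mL.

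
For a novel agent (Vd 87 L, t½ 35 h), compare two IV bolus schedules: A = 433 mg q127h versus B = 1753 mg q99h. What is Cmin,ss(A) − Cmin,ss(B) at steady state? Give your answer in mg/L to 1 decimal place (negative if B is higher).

-2.9 mg/L

Regimen A: f = (1/2)^(127/35) ≈ 0.0809; Cmin,ss = (433/87)·f/(1−f) ≈ 0.438 mg/L.
Regimen B: f = (1/2)^(99/35) ≈ 0.1408; Cmin,ss = (1753/87)·f/(1−f) ≈ 3.302 mg/L.
Difference ≈ 0.438 − 3.302 ≈ -2.864 mg/L.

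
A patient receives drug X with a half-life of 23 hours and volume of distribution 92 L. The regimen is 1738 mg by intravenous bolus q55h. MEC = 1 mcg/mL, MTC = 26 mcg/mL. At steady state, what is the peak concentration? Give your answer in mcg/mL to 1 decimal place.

23.3 mcg/mL

τ/t½ = 55/23 ≈ 2.3913, so fraction remaining f = (1/2)^(55/23) ≈ 0.1906.
At steady state, accumulation factor R = 1/(1 − e^(−kτ)) ≈ 1.2355.
Single-dose peak C₀ = D/Vd = 1738/92 ≈ 18.891 mcg/mL.
Steady-state peak Cmax,ss = C₀·R ≈ 18.891 × 1.2355 ≈ 23.340 mcg/mL.
Peak 23.3 mcg/mL vs MTC 26 mcg/mL: below toxic threshold.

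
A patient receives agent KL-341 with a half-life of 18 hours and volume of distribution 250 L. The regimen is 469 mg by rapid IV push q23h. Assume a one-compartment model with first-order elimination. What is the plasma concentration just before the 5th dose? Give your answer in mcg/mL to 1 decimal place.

f = (1/2)^(τ/t½) = (1/2)^(23/18) ≈ 0.4124.
C₀ = D/Vd = 469/250 ≈ 1.876 mcg/mL.
Before the 5th dose, 4 doses have been given. Superposition: Cmin = C₀·(f + f² + … + f^4).
≈ 1.876 × (0.4124 + 0.1701 + 0.0701 + 0.0289) ≈ 1.876 × 0.6815 ≈ 1.278 mcg/mL.

1.3 mcg/mL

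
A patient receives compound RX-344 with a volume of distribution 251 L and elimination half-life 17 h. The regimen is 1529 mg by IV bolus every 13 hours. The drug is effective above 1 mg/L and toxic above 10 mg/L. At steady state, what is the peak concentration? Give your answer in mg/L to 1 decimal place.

14.8 mg/L

τ/t½ = 13/17 ≈ 0.76471, so fraction remaining f = (1/2)^(13/17) ≈ 0.5886.
At steady state, accumulation factor R = 1/(1 − e^(−kτ)) ≈ 2.4307.
Single-dose peak C₀ = D/Vd = 1529/251 ≈ 6.092 mg/L.
Steady-state peak Cmax,ss = C₀·R ≈ 6.092 × 2.4307 ≈ 14.808 mg/L.
Peak 14.8 mg/L vs MTC 10 mg/L: exceeds toxic threshold.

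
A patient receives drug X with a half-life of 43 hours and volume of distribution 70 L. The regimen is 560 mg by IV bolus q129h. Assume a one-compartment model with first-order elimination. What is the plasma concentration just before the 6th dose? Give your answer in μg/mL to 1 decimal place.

1.1 μg/mL

f = (1/2)^(τ/t½) = (1/2)^(129/43) ≈ 0.1250.
C₀ = D/Vd = 560/70 ≈ 8.000 μg/mL.
Before the 6th dose, 5 doses have been given. Superposition: Cmin = C₀·(f + f² + … + f^5).
≈ 8.000 × (0.1250 + 0.0156 + 0.0020 + 0.0002 + 0.0000) ≈ 8.000 × 0.1428 ≈ 1.142 μg/mL.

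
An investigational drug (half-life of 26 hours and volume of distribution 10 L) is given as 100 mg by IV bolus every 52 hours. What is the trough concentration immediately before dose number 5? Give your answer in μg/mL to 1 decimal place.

3.3 μg/mL

f = (1/2)^(τ/t½) = (1/2)^(52/26) ≈ 0.2500.
C₀ = D/Vd = 100/10 ≈ 10.000 μg/mL.
Before the 5th dose, 4 doses have been given. Superposition: Cmin = C₀·(f + f² + … + f^4).
≈ 10.000 × (0.2500 + 0.0625 + 0.0156 + 0.0039) ≈ 10.000 × 0.3320 ≈ 3.320 μg/mL.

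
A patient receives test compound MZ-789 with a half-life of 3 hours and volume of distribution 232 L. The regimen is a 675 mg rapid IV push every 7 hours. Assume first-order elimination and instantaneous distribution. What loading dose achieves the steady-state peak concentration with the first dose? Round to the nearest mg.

f = (1/2)^(7/3) ≈ 0.198425; accumulation ratio R = 1/(1−f) ≈ 1.24754.
Loading dose to hit Cmax,ss on first dose: D_load = D_maint·R ≈ 675 × 1.24754 ≈ 842.09 mg.

842 mg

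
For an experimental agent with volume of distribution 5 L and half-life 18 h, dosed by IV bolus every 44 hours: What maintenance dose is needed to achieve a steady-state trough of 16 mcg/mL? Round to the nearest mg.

τ/t½ = 44/18 ≈ 2.4444, so f = (1/2)^(44/18) ≈ 0.183717.
Cmin,ss = (D/Vd)·f/(1−f), so D = Cmin,ss·Vd·(1−f)/f.
D = 16 × 5 × (1−f)/f ≈ 16 × 5 × 4.44315 ≈ 355.45 mg.

355 mg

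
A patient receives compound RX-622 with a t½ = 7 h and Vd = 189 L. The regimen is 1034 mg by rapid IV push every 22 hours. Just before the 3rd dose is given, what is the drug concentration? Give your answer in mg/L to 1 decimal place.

f = (1/2)^(τ/t½) = (1/2)^(22/7) ≈ 0.1132.
C₀ = D/Vd = 1034/189 ≈ 5.471 mg/L.
Before the 3rd dose, 2 doses have been given. Superposition: Cmin = C₀·(f + f²).
≈ 5.471 × (0.1132 + 0.0128) ≈ 5.471 × 0.1260 ≈ 0.689 mg/L.

0.7 mg/L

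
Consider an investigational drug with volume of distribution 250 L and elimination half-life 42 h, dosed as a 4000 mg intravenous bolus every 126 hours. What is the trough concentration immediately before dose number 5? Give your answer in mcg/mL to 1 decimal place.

2.3 mcg/mL

f = (1/2)^(τ/t½) = (1/2)^(126/42) ≈ 0.1250.
C₀ = D/Vd = 4000/250 ≈ 16.000 mcg/mL.
Before the 5th dose, 4 doses have been given. Superposition: Cmin = C₀·(f + f² + … + f^4).
≈ 16.000 × (0.1250 + 0.0156 + 0.0020 + 0.0002) ≈ 16.000 × 0.1428 ≈ 2.285 mcg/mL.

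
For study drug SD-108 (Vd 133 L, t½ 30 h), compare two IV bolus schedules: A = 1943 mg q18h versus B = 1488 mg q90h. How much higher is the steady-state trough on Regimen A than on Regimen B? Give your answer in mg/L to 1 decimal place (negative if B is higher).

Regimen A: f = (1/2)^(18/30) ≈ 0.6598; Cmin,ss = (1943/133)·f/(1−f) ≈ 28.333 mg/L.
Regimen B: f = (1/2)^(90/30) ≈ 0.1250; Cmin,ss = (1488/133)·f/(1−f) ≈ 1.598 mg/L.
Difference ≈ 28.333 − 1.598 ≈ 26.735 mg/L.

26.7 mg/L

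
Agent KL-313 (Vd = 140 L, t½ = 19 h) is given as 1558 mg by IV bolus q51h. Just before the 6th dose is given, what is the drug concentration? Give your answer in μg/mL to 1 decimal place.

2.1 μg/mL

f = (1/2)^(τ/t½) = (1/2)^(51/19) ≈ 0.1556.
C₀ = D/Vd = 1558/140 ≈ 11.129 μg/mL.
Before the 6th dose, 5 doses have been given. Superposition: Cmin = C₀·(f + f² + … + f^5).
≈ 11.129 × (0.1556 + 0.0242 + 0.0038 + 0.0006 + 0.0001) ≈ 11.129 × 0.1843 ≈ 2.051 μg/mL.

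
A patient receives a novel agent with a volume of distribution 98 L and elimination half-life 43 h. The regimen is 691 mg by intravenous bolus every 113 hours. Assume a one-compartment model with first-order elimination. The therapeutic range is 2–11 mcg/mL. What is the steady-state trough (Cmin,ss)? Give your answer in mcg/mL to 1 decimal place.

Over one 113-h interval, 113/43 ≈ 2.6279 half-lives elapse, leaving f ≈ 0.1618 of each dose.
At steady state, accumulation factor R = 1/(1 − e^(−kτ)) ≈ 1.1930.
Single-dose peak C₀ = D/Vd = 691/98 ≈ 7.051 mcg/mL.
Steady-state peak Cmax,ss = C₀·R ≈ 7.051 × 1.1930 ≈ 8.412 mcg/mL.
One interval later, Cmin,ss = Cmax,ss·e^(−kτ) ≈ 8.412 × 0.1618 ≈ 1.361 mcg/mL.
Trough 1.4 mcg/mL vs MEC 2 mcg/mL: subtherapeutic.

1.4 mcg/mL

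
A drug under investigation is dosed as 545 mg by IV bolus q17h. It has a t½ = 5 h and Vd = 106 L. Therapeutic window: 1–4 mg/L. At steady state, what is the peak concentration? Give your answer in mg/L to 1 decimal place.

5.7 mg/L

Over one 17-h interval, 17/5 ≈ 3.4 half-lives elapse, leaving f ≈ 0.0947 of each dose.
At steady state, accumulation factor R = 1/(1 − e^(−kτ)) ≈ 1.1046.
Single-dose peak C₀ = D/Vd = 545/106 ≈ 5.142 mg/L.
Cmax,ss = C₀/(1 − f) ≈ 5.142/0.9053 ≈ 5.680 mg/L.
Peak 5.7 mg/L vs MTC 4 mg/L: exceeds toxic threshold.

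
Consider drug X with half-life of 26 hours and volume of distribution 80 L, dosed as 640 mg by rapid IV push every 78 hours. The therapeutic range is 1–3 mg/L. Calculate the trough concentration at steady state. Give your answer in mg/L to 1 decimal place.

τ = 78 h = 3 half-lives, so f = (1/2)^3 = 0.125.
At steady state, R = 1/(1 − 0.125) = 8/7.
Single-dose peak C₀ = D/Vd = 640/80 = 8 mg/L.
Steady-state peak Cmax,ss = C₀·R = 8 × 8/7 ≈ 9.143 mg/L.
Steady-state trough Cmin,ss = Cmax,ss·f ≈ 9.143 × 0.125 ≈ 1.143 mg/L.
Trough 1.1 mg/L vs MEC 1 mg/L: adequate.

1.1 mg/L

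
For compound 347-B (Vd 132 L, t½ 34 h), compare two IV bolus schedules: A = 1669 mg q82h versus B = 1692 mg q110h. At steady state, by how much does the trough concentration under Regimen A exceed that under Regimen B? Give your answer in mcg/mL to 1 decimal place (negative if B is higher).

Regimen A: f = (1/2)^(82/34) ≈ 0.1879; Cmin,ss = (1669/132)·f/(1−f) ≈ 2.925 mcg/mL.
Regimen B: f = (1/2)^(110/34) ≈ 0.1062; Cmin,ss = (1692/132)·f/(1−f) ≈ 1.523 mcg/mL.
Difference ≈ 2.925 − 1.523 ≈ 1.402 mcg/mL.

1.4 mcg/mL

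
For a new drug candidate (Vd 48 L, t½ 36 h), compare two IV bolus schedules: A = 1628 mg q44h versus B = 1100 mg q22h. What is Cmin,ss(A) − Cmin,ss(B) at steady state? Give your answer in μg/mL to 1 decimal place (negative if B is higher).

Regimen A: f = (1/2)^(44/36) ≈ 0.4286; Cmin,ss = (1628/48)·f/(1−f) ≈ 25.440 μg/mL.
Regimen B: f = (1/2)^(22/36) ≈ 0.6547; Cmin,ss = (1100/48)·f/(1−f) ≈ 43.451 μg/mL.
Difference ≈ 25.440 − 43.451 ≈ -18.011 μg/mL.

-18.0 μg/mL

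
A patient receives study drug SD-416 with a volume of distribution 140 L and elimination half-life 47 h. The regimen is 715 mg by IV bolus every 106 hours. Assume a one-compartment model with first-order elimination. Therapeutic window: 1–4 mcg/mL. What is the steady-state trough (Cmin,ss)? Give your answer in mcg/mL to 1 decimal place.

Over one 106-h interval, 106/47 ≈ 2.2553 half-lives elapse, leaving f ≈ 0.2095 of each dose.
Accumulation ratio R = 1/(1 − f) ≈ 1/0.7905 ≈ 1.2650.
Single-dose peak C₀ = D/Vd = 715/140 ≈ 5.107 mcg/mL.
Steady-state peak Cmax,ss = C₀·R ≈ 5.107 × 1.2650 ≈ 6.460 mcg/mL.
Steady-state trough Cmin,ss = Cmax,ss·f ≈ 6.460 × 0.2095 ≈ 1.353 mcg/mL.
Trough 1.4 mcg/mL vs MEC 1 mcg/mL: adequate.

1.4 mcg/mL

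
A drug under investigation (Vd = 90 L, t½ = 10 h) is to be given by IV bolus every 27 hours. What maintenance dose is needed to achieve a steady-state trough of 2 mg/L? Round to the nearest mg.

τ/t½ = 27/10 ≈ 2.7, so f = (1/2)^(27/10) ≈ 0.153893.
Cmin,ss = (D/Vd)·f/(1−f), so D = Cmin,ss·Vd·(1−f)/f.
D = 2 × 90 × (1−f)/f ≈ 2 × 90 × 5.49802 ≈ 989.64 mg.

990 mg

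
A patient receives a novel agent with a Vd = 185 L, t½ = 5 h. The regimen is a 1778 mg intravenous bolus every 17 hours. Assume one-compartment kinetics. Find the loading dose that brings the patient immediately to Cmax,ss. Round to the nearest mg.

1964 mg

f = (1/2)^(17/5) ≈ 0.094732; accumulation ratio R = 1/(1−f) ≈ 1.10465.
Loading dose to hit Cmax,ss on first dose: D_load = D_maint·R ≈ 1778 × 1.10465 ≈ 1964.07 mg.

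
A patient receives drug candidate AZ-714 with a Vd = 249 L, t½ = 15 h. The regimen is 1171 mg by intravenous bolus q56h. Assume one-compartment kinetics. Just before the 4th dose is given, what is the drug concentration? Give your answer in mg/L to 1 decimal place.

0.4 mg/L

f = (1/2)^(τ/t½) = (1/2)^(56/15) ≈ 0.0752.
C₀ = D/Vd = 1171/249 ≈ 4.703 mg/L.
Before the 4th dose, 3 doses have been given. Superposition: Cmin = C₀·(f + f² + … + f^3).
≈ 4.703 × (0.0752 + 0.0057 + 0.0004) ≈ 4.703 × 0.0813 ≈ 0.382 mg/L.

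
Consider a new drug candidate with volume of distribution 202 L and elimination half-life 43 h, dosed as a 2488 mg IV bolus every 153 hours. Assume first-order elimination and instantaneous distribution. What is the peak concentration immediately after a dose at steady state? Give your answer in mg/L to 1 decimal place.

13.5 mg/L

τ/t½ = 153/43 ≈ 3.5581, so fraction remaining f = (1/2)^(153/43) ≈ 0.0849.
At steady state, accumulation factor R = 1/(1 − e^(−kτ)) ≈ 1.0928.
Each bolus raises the concentration by D/Vd = 2488/202 ≈ 12.317 mg/L.
Cmax,ss = C₀/(1 − f) ≈ 12.317/0.9151 ≈ 13.460 mg/L.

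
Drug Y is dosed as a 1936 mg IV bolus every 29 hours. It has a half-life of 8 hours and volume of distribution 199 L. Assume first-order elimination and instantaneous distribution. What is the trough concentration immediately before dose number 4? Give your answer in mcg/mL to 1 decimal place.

f = (1/2)^(τ/t½) = (1/2)^(29/8) ≈ 0.0811.
C₀ = D/Vd = 1936/199 ≈ 9.729 mcg/mL.
Before the 4th dose, 3 doses have been given. Superposition: Cmin = C₀·(f + f² + … + f^3).
≈ 9.729 × (0.0811 + 0.0066 + 0.0005) ≈ 9.729 × 0.0882 ≈ 0.858 mcg/mL.

0.9 mcg/mL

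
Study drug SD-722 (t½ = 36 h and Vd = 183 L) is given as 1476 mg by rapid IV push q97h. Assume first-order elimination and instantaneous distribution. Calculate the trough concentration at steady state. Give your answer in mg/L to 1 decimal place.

1.5 mg/L

Over one 97-h interval, 97/36 ≈ 2.6944 half-lives elapse, leaving f ≈ 0.1545 of each dose.
Each bolus raises the concentration by D/Vd = 1476/183 ≈ 8.066 mg/L.
Steady-state trough Cmin,ss = C₀·f/(1−f) ≈ 8.066 × 0.1545/0.8455 ≈ 1.474 mg/L.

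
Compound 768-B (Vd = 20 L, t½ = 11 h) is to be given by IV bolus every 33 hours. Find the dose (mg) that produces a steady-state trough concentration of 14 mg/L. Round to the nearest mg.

1960 mg

τ/t½ = 33/11 ≈ 3, so f = (1/2)^(33/11) ≈ 0.125000.
Cmin,ss = (D/Vd)·f/(1−f), so D = Cmin,ss·Vd·(1−f)/f.
D = 14 × 20 × (1−f)/f ≈ 14 × 20 × 7.00000 ≈ 1960.00 mg.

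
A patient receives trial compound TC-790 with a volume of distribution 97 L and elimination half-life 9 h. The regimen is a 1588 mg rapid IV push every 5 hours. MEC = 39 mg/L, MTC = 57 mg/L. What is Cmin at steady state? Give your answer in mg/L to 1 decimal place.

Over one 5-h interval, 5/9 ≈ 0.55556 half-lives elapse, leaving f ≈ 0.6804 of each dose.
Each bolus raises the concentration by D/Vd = 1588/97 ≈ 16.371 mg/L.
Steady-state trough Cmin,ss = C₀·f/(1−f) ≈ 16.371 × 0.6804/0.3196 ≈ 34.852 mg/L.
Trough 34.9 mg/L vs MEC 39 mg/L: subtherapeutic.

34.9 mg/L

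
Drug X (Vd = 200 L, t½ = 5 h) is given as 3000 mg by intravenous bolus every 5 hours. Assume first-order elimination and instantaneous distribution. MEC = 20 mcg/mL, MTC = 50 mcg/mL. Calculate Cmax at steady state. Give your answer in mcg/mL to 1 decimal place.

τ = 5 h = 1 half-life, so f = (1/2)^1 = 0.5.
Accumulation ratio R = 1/(1 − f) = 1/0.5 = 2/1.
Single-dose peak C₀ = D/Vd = 3000/200 = 15 mcg/mL.
Steady-state peak Cmax,ss = C₀·R = 15 × 2/1 ≈ 30.000 mcg/mL.
Peak 30.0 mcg/mL vs MTC 50 mcg/mL: below toxic threshold.

30.0 mcg/mL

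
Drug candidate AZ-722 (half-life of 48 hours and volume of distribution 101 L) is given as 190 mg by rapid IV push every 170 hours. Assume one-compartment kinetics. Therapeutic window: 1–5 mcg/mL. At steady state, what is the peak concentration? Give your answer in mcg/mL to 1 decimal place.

2.1 mcg/mL

k = ln2/t½ = ln2/48 ≈ 0.014441 h⁻¹; fraction remaining f = e^(−kτ) = e^(−0.014441×170) ≈ 0.0859.
At steady state, accumulation factor R = 1/(1 − e^(−kτ)) ≈ 1.0940.
Single-dose peak C₀ = D/Vd = 190/101 ≈ 1.881 mcg/mL.
Steady-state peak Cmax,ss = C₀·R ≈ 1.881 × 1.0940 ≈ 2.058 mcg/mL.
Peak 2.1 mcg/mL vs MTC 5 mcg/mL: below toxic threshold.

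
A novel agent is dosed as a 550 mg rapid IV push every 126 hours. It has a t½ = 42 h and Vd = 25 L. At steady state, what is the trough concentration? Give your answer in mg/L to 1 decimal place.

τ = 126 h = 3 half-lives, so f = (1/2)^3 = 0.125.
At steady state, R = 1/(1 − 0.125) = 8/7.
Single-dose peak C₀ = D/Vd = 550/25 = 22 mg/L.
Steady-state peak Cmax,ss = C₀·R = 22 × 8/7 ≈ 25.143 mg/L.
Steady-state trough Cmin,ss = Cmax,ss·f ≈ 25.143 × 0.125 ≈ 3.143 mg/L.

3.1 mg/L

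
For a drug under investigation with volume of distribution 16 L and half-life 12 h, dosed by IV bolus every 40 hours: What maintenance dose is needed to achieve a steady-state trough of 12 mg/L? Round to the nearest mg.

1743 mg

τ/t½ = 40/12 ≈ 3.3333, so f = (1/2)^(40/12) ≈ 0.099213.
Cmin,ss = (D/Vd)·f/(1−f), so D = Cmin,ss·Vd·(1−f)/f.
D = 12 × 16 × (1−f)/f ≈ 12 × 16 × 9.07932 ≈ 1743.23 mg.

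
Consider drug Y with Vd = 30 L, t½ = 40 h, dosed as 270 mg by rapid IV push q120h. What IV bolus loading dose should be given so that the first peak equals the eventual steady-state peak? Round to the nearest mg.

f = (1/2)^(120/40) ≈ 0.125000; accumulation ratio R = 1/(1−f) ≈ 1.14286.
Loading dose to hit Cmax,ss on first dose: D_load = D_maint·R ≈ 270 × 1.14286 ≈ 308.57 mg.

309 mg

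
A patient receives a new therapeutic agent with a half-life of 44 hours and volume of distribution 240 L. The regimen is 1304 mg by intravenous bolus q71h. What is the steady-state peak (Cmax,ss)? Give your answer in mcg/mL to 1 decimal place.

τ/t½ = 71/44 ≈ 1.6136, so fraction remaining f = (1/2)^(71/44) ≈ 0.3268.
At steady state, accumulation factor R = 1/(1 − e^(−kτ)) ≈ 1.4854.
Each bolus raises the concentration by D/Vd = 1304/240 ≈ 5.433 mcg/mL.
Steady-state peak Cmax,ss = C₀·R ≈ 5.433 × 1.4854 ≈ 8.070 mcg/mL.

8.1 mcg/mL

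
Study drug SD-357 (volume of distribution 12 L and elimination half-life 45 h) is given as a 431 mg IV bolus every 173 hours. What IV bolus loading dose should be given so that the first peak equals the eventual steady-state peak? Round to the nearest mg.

463 mg

f = (1/2)^(173/45) ≈ 0.069616; accumulation ratio R = 1/(1−f) ≈ 1.07483.
Loading dose to hit Cmax,ss on first dose: D_load = D_maint·R ≈ 431 × 1.07483 ≈ 463.25 mg.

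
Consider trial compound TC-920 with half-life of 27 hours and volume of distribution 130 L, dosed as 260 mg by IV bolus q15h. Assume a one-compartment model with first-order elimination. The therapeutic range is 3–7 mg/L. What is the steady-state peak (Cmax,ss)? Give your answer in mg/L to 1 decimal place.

k = ln2/t½ = ln2/27 ≈ 0.025672 h⁻¹; fraction remaining f = e^(−kτ) = e^(−0.025672×15) ≈ 0.6804.
Accumulation ratio R = 1/(1 − f) ≈ 1/0.3196 ≈ 3.1289.
Each bolus raises the concentration by D/Vd = 260/130 ≈ 2.000 mg/L.
Steady-state peak Cmax,ss = C₀·R ≈ 2.000 × 3.1289 ≈ 6.258 mg/L.
Peak 6.3 mg/L vs MTC 7 mg/L: below toxic threshold.

6.3 mg/L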